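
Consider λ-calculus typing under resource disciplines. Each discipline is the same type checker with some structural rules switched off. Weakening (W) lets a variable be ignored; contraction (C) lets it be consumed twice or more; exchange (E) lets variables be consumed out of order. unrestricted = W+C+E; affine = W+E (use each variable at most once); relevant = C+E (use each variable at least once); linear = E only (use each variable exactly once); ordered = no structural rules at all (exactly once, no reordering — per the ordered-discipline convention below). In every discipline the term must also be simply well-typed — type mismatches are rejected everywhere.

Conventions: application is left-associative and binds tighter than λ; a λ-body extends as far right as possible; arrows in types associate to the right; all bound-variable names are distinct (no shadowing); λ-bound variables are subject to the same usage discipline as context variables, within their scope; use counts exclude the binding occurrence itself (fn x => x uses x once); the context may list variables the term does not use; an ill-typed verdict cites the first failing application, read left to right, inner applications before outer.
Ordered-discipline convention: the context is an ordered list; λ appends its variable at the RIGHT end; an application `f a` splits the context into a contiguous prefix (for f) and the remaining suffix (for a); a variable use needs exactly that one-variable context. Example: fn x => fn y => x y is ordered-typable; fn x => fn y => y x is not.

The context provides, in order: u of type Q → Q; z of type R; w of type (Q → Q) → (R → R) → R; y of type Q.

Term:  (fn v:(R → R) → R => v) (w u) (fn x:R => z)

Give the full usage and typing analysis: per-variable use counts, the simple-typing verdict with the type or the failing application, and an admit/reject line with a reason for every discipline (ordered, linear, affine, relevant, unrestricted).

use counts: u=1, z=1, w=1, y=0, v (bound)=1, x (bound)=0
uses in reading order: v, w, u, z
typing: ✓ — R
ordered ✗ (y, x never used (weakening))
linear ✗ (y, x never used (weakening))
affine ✓ (no duplicate uses among u, z, w, y, v, x)
relevant ✗ (y, x never used (weakening))
unrestricted ✓ (simply typable at R; W, C, E all held)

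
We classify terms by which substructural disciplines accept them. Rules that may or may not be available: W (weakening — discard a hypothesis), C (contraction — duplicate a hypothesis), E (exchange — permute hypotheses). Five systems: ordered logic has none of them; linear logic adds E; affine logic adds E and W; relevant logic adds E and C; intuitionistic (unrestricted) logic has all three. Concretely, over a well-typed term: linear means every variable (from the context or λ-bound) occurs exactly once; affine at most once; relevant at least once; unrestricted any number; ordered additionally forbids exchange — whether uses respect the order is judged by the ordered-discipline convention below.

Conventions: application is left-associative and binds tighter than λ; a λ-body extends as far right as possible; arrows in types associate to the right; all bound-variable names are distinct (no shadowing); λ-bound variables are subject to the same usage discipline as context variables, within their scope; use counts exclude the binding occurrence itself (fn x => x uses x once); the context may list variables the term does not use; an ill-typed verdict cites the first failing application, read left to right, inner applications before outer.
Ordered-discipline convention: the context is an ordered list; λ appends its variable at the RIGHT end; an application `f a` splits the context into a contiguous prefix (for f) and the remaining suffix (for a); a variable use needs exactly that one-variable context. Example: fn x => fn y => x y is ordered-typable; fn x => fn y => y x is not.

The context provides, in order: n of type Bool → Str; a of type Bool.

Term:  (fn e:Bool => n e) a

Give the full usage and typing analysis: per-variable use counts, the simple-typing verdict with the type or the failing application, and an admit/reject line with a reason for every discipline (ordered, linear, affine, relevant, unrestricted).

use counts: n=1; a=1; e (bound)=1
uses in reading order: n, e, a
typing: ✓ — Str
ordered ✓ (n, a, e: once each, no exchange needed)
linear ✓ (n, a, e: one use apiece)
affine ✓ (n, a, e: no repeats, contraction unneeded)
relevant ✓ (n, a, e: all used, weakening unneeded)
unrestricted ✓ (type-checks (Str) and nothing is barred)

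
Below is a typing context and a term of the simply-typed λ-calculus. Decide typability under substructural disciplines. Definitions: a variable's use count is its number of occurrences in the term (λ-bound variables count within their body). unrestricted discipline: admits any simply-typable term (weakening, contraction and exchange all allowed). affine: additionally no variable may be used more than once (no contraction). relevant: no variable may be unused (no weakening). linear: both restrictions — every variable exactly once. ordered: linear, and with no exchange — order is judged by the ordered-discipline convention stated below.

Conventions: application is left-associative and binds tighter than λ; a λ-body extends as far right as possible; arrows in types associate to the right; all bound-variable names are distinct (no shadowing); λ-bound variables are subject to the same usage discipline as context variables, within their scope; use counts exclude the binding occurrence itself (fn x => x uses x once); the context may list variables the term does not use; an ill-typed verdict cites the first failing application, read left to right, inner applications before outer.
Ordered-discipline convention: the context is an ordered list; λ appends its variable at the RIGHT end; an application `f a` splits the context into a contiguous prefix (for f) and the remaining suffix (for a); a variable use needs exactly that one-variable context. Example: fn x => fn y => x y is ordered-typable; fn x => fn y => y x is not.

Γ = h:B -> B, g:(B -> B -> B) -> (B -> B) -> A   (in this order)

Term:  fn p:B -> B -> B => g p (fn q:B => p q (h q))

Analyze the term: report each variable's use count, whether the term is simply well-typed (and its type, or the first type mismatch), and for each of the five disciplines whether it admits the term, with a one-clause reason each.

counts: h ×1; g ×1; p (bound) ×2; q (bound) ×2
left-to-right use order: g, p, p, q, h, q
typing: well-typed — term : (B -> B -> B) -> A
ordered: ✗, uses contraction: p ×2, q ×2
linear: ✗, uses contraction: p ×2, q ×2
affine: ✗, uses contraction: p ×2, q ×2
relevant: ✓, at least one use each (h, g, p, q)
unrestricted: ✓, typability at (B -> B -> B) -> A is all that's needed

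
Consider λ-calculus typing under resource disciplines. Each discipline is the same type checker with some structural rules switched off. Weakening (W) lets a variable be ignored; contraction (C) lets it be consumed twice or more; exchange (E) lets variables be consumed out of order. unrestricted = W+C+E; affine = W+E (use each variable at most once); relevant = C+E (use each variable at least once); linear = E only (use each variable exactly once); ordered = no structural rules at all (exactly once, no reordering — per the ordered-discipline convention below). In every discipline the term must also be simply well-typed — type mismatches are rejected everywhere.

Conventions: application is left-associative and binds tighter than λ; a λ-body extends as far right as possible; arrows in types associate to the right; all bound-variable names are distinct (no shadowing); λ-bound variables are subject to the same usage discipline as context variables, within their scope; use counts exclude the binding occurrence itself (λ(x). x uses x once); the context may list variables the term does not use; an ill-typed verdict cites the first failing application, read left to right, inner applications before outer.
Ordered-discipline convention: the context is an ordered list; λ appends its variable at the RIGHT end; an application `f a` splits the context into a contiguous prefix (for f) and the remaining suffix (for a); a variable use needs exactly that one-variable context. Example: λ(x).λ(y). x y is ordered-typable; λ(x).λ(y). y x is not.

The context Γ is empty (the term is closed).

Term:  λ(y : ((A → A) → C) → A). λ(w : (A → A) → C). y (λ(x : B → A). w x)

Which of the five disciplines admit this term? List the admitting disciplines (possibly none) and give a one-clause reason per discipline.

admitted in: none
use counts: y (bound) ×1, w (bound) ×1, x (bound) ×1
uses in reading order: y, w, x
typing: ill-typed: argument of type B → A where A → A is required
ordered: ✗ — not simply typable
linear: ✗ — fails simple typing
affine: ✗ — a type mismatch blocks all five
relevant: ✗ — the type mismatch rejects it
unrestricted: ✗ — not simply typable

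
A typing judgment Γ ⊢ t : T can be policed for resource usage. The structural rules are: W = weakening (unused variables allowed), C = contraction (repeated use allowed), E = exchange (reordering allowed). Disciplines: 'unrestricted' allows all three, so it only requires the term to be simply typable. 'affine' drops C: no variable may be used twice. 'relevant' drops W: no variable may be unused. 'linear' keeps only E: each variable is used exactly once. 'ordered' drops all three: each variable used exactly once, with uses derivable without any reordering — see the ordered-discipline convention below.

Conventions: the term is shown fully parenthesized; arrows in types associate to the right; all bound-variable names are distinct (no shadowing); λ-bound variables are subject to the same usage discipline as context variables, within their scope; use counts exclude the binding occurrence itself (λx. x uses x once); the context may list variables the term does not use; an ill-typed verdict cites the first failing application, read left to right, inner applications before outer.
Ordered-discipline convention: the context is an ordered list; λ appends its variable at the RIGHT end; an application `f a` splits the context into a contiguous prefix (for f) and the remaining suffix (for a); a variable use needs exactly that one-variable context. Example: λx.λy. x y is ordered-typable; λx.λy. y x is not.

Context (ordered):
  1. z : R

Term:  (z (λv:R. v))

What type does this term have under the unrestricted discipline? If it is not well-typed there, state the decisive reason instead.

not well-typed under unrestricted — a type mismatch blocks all five
use counts: z ×1, v [bound] ×1
uses in reading order: z, v
typing: ill-typed: non-arrow in function slot: R
summary: ordered ✗ | linear ✗ | affine ✗ | relevant ✗ | unrestricted ✗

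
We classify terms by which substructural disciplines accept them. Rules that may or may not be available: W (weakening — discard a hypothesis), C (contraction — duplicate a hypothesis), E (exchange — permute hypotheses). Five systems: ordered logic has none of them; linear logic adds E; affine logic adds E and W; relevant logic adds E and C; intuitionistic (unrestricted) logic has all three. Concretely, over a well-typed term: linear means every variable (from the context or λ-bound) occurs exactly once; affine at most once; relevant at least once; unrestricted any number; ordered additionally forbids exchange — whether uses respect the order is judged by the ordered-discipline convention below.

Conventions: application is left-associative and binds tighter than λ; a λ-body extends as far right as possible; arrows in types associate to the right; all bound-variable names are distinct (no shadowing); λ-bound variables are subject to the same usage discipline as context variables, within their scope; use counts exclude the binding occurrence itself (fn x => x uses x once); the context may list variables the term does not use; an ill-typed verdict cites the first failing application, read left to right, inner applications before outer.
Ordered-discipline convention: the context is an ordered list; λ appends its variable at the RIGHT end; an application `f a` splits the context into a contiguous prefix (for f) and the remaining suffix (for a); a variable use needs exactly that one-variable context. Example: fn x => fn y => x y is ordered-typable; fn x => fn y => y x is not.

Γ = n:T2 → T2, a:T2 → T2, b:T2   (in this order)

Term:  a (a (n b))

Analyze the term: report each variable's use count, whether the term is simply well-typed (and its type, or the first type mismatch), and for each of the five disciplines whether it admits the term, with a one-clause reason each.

usage: n: 1×, a: 2×, b: 1×
uses in reading order: a, a, n, b
typing: well-typed — term : T2
ordered: ✗ — uses contraction: a ×2
linear: ✗ — uses contraction: a ×2
affine: ✗ — uses contraction: a ×2
relevant: ✓ — n, a, b: all used, weakening unneeded
unrestricted: ✓ — type-checks (T2) and nothing is barred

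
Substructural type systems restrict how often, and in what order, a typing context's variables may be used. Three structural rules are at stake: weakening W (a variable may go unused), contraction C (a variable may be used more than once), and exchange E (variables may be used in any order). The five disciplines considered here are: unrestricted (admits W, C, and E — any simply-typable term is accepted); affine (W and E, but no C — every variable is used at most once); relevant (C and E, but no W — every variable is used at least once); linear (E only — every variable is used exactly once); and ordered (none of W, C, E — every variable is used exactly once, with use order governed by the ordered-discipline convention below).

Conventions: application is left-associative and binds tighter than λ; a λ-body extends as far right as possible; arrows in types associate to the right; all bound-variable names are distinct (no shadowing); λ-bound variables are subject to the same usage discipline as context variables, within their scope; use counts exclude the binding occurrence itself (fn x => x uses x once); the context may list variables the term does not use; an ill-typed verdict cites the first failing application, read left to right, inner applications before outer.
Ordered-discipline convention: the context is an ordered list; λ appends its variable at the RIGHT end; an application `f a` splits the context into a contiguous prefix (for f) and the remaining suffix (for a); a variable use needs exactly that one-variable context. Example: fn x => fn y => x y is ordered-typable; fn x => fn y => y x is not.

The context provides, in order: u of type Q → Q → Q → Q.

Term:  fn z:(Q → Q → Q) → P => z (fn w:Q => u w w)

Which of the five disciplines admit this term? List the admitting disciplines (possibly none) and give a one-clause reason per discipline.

admitting disciplines: relevant, unrestricted
counts: u: 1, z (λ-bound): 1, w (λ-bound): 2
order of uses: z, u, w, w
typing: the term checks, with type ((Q → Q → Q) → P) → P
ordered ✗ (uses contraction: w ×2)
linear ✗ (uses contraction: w ×2)
affine ✗ (uses contraction: w ×2)
relevant ✓ (none of u, z, w goes unused)
unrestricted ✓ (typability at ((Q → Q → Q) → P) → P is all that's needed)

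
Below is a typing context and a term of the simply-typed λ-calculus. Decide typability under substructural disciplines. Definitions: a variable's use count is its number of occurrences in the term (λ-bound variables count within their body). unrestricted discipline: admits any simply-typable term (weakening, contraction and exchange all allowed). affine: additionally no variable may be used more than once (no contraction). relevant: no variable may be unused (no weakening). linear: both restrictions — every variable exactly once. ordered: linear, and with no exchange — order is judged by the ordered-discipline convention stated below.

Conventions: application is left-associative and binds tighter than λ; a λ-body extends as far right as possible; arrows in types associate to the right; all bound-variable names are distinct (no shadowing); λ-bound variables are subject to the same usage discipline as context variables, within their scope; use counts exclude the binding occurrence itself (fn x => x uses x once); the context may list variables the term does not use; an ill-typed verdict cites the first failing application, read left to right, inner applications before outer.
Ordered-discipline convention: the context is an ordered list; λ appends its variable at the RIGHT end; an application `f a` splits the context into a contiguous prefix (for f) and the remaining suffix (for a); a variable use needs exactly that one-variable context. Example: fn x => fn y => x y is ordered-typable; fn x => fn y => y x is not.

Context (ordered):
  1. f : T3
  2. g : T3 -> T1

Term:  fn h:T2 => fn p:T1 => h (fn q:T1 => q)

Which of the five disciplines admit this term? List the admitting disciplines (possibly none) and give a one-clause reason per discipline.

admitted by: none
use counts: f=0; g=0; h (λ-bound)=1; p (λ-bound)=0; q (λ-bound)=1
left-to-right use order: h, q
typing: ill-typed: non-function type T2 applied to an argument
ordered: ✗, a type mismatch blocks all five
linear: ✗, the type mismatch rejects it
affine: ✗, not simply typable
relevant: ✗, fails simple typing
unrestricted: ✗, a type mismatch blocks all five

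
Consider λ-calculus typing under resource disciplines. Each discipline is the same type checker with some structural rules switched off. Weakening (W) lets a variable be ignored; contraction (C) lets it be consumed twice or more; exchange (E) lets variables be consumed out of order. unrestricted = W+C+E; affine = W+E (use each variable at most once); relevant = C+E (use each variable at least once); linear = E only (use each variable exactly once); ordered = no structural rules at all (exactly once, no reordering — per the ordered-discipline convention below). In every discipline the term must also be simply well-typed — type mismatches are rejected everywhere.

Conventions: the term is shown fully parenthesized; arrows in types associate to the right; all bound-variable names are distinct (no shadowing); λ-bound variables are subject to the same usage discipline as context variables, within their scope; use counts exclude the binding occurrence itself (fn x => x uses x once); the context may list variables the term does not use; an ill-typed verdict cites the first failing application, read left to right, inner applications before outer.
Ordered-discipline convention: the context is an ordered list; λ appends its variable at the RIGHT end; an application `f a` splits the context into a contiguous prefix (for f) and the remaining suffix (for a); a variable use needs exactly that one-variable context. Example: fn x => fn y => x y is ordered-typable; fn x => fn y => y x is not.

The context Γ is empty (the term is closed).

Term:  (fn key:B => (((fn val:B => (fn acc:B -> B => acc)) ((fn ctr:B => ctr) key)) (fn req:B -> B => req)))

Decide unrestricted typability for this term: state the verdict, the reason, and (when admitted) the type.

no — a type mismatch blocks all five
usage: key [bound] ×1, val [bound] ×0, acc [bound] ×1, ctr [bound] ×1, req [bound] ×1
left-to-right use order: acc, ctr, key, req
typing: ill-typed: a function awaiting B -> B gets (B -> B) -> B -> B
summary: ordered ✗ · linear ✗ · affine ✗ · relevant ✗ · unrestricted ✗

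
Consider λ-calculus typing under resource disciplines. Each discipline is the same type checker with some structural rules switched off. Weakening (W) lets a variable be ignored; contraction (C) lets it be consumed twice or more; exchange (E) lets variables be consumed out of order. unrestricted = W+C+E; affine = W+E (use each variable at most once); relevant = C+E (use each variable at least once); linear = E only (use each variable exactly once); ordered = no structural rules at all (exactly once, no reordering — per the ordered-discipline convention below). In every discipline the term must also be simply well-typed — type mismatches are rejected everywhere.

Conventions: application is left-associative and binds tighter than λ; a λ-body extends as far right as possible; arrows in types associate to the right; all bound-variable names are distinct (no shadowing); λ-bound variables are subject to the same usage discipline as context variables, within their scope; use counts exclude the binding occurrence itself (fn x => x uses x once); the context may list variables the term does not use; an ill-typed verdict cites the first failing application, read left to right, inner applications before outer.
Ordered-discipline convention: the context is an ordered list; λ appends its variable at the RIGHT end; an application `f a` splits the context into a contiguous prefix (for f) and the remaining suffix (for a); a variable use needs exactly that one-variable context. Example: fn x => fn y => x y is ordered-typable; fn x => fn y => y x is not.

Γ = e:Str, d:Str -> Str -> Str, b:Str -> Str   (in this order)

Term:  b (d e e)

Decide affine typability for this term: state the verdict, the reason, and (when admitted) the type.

no — uses contraction: e ×2
usage: e: 2, d: 1, b: 1
order of uses: b, d, e, e
typing: well-typed at Str
across the five disciplines: ordered ✗ | linear ✗ | affine ✗ | relevant ✓ | unrestricted ✓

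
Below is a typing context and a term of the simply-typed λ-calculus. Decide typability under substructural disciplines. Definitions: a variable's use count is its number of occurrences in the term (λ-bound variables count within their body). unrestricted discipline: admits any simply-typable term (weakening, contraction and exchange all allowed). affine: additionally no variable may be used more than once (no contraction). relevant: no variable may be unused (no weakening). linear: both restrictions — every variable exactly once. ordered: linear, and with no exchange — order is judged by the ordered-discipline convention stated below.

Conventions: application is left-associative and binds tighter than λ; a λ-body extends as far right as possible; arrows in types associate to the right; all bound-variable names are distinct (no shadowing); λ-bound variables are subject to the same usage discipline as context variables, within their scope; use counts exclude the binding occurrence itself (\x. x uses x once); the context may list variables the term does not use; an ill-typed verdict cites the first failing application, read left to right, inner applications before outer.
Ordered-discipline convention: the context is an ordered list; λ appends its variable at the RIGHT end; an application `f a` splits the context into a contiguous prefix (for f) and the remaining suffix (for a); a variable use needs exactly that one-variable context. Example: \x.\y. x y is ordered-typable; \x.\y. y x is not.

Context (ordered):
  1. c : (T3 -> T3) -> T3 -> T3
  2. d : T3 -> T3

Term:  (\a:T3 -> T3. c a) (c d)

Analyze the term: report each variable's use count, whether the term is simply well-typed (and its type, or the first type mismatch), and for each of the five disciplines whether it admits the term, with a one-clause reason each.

counts: c ×2; d ×1; a [bound] ×1
use order (left to right): c, a, c, d
typing: well-typed at T3 -> T3
ordered ✗ (repeated use of c ×2)
linear ✗ (repeated use of c ×2)
affine ✗ (repeated use of c ×2)
relevant ✓ (every one of c, d, a appears)
unrestricted ✓ (typability at T3 -> T3 is all that's needed)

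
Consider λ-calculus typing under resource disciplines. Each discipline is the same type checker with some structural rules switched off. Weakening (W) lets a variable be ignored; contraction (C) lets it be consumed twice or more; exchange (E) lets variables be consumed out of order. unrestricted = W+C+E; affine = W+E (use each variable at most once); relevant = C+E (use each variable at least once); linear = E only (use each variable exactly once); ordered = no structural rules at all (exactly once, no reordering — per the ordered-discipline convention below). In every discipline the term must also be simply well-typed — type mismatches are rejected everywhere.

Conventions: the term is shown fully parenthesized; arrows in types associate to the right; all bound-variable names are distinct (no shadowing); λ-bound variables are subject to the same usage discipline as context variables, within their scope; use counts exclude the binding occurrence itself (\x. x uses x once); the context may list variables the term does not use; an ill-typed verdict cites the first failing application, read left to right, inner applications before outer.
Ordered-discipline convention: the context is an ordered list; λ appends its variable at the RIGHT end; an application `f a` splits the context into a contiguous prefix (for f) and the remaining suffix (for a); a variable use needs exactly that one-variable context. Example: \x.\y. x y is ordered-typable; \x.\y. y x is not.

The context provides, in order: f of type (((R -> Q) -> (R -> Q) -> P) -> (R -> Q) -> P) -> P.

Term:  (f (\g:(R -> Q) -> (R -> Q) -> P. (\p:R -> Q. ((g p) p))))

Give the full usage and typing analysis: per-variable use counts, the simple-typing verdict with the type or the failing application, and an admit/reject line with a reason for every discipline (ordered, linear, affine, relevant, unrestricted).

variable uses: f: 1; g (λ-bound): 1; p (λ-bound): 2
order of uses: f, g, p, p
typing: ✓ — P
ordered: ✗, uses contraction: p ×2
linear: ✗, uses contraction: p ×2
affine: ✗, uses contraction: p ×2
relevant: ✓, at least one use each (f, g, p)
unrestricted: ✓, well-typed at P; no restrictions here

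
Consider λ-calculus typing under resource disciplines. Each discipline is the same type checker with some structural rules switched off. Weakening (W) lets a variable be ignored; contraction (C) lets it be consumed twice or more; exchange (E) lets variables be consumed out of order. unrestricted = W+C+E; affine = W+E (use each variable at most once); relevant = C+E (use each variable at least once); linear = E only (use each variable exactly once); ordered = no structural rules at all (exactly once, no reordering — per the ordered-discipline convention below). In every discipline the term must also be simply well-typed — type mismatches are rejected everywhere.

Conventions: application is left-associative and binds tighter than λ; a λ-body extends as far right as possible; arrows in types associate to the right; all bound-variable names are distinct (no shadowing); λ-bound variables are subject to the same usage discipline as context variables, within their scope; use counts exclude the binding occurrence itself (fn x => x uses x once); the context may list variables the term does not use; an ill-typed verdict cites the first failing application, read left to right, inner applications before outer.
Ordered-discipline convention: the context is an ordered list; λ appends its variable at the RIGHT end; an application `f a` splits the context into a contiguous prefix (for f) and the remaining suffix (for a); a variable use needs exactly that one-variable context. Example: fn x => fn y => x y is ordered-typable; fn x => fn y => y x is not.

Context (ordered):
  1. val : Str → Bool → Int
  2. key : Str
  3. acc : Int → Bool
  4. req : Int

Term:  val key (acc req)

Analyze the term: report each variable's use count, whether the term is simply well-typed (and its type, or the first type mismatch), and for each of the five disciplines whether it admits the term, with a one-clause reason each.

counts: val ×1; key ×1; acc ×1; req ×1
left-to-right use order: val, key, acc, req
typing: ✓ — Int
ordered: ✓, val, key, acc, req once each; derivable with no W/C/E
linear: ✓, each of val, key, acc, req used exactly once
affine: ✓, at most one use each (val, key, acc, req)
relevant: ✓, none of val, key, acc, req goes unused
unrestricted: ✓, type-checks (Int) and nothing is barred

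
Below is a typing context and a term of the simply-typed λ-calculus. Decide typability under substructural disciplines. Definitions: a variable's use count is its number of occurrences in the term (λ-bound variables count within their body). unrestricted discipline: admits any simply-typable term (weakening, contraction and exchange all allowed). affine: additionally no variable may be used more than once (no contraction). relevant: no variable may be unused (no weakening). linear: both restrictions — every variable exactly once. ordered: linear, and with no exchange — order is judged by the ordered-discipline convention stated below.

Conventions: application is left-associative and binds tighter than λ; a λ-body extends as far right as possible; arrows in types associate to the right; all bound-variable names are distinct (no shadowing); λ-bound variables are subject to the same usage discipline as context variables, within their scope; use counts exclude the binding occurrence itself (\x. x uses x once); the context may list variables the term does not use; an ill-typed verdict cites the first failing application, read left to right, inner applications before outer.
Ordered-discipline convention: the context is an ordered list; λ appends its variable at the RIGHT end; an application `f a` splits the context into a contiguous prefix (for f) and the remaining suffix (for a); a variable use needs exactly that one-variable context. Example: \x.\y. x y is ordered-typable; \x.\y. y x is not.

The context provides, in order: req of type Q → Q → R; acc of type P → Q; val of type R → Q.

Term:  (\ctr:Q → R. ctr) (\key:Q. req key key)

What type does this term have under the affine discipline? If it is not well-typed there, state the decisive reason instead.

not well-typed under affine — key ×2 used more than once (contraction)
use counts: req: 1×, acc: 0×, val: 0×, ctr (bound): 1×, key (bound): 2×
uses in reading order: ctr, req, key, key
typing: well-typed at Q → R
across the five disciplines: ordered ✗; linear ✗; affine ✗; relevant ✗; unrestricted ✓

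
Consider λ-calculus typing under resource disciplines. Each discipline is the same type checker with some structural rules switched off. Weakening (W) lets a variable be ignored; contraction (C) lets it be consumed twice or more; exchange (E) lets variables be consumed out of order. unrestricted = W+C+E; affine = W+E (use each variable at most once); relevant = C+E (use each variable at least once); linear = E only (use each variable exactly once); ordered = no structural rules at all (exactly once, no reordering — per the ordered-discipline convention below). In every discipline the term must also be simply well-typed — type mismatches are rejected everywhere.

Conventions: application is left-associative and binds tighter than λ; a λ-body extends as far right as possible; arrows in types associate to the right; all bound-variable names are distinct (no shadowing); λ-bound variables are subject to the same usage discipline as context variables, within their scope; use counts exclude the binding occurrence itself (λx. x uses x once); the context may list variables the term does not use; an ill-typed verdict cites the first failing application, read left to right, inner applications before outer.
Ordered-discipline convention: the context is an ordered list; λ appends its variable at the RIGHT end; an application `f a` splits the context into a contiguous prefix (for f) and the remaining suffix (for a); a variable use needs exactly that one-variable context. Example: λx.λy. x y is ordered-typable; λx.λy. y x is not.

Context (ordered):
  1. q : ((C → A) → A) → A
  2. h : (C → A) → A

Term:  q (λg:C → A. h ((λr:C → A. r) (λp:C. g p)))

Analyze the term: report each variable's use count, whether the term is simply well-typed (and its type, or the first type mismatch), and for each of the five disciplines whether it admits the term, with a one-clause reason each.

usage: q: 1; h: 1; g (λ-bound): 1; r (λ-bound): 1; p (λ-bound): 1
use order (left to right): q, h, r, g, p
typing: well-typed — term : A
ordered: ✓ — one use each (q, h, g, r, p); ordered split holds
linear: ✓ — each of q, h, g, r, p used exactly once
affine: ✓ — q, h, g, r, p: no repeats, contraction unneeded
relevant: ✓ — at least one use each (q, h, g, r, p)
unrestricted: ✓ — type-checks (A) and nothing is barred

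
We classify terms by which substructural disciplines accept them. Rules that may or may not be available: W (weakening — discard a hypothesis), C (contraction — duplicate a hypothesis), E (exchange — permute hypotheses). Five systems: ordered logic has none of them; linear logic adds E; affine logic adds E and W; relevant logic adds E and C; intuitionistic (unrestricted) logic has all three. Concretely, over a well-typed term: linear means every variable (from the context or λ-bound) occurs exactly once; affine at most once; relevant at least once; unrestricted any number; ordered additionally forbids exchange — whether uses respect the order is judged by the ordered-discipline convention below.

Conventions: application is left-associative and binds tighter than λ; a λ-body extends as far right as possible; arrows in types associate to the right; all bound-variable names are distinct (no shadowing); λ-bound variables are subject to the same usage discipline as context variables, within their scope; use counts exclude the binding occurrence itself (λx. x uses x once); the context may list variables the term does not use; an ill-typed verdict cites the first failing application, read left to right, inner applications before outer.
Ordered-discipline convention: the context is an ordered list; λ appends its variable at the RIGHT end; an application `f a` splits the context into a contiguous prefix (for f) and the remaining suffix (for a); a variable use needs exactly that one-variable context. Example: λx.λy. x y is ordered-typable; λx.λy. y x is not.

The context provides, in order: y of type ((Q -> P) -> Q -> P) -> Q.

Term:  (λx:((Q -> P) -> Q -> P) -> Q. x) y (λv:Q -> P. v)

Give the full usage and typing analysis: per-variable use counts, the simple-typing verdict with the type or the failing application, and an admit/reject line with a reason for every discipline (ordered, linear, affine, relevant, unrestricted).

use counts: y: 1×, x [bound]: 1×, v [bound]: 1×
use order (left to right): x, y, v
typing: ✓ — Q
ordered: ✓, y, x, v: once each, no exchange needed
linear: ✓, exactly-once usage across y, x, v
affine: ✓, no duplicate uses among y, x, v
relevant: ✓, at least one use each (y, x, v)
unrestricted: ✓, simply typable at Q; W, C, E all held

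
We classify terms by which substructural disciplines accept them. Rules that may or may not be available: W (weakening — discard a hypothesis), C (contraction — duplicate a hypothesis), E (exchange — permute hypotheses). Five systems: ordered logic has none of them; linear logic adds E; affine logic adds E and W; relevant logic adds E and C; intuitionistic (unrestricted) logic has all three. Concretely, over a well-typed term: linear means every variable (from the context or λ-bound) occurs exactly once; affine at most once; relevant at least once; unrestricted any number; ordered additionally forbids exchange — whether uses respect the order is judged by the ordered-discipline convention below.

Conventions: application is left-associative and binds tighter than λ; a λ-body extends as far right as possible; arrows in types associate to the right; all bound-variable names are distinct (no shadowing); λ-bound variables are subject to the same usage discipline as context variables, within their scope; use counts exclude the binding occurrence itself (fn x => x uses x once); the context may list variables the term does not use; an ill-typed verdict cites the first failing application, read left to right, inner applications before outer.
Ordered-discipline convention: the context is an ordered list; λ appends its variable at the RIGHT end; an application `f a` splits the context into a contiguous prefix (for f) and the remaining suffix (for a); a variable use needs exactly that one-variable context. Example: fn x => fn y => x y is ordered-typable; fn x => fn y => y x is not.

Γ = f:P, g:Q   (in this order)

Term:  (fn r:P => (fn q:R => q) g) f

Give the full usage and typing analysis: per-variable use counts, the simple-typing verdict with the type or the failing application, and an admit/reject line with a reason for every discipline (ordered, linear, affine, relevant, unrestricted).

variable uses: f=1; g=1; r [bound]=0; q [bound]=1
left-to-right use order: q, g, f
typing: ill-typed: an argument Q mismatches the expected R
ordered: ✗, not simply typable
linear: ✗, fails simple typing
affine: ✗, a type mismatch blocks all five
relevant: ✗, the type mismatch rejects it
unrestricted: ✗, not simply typable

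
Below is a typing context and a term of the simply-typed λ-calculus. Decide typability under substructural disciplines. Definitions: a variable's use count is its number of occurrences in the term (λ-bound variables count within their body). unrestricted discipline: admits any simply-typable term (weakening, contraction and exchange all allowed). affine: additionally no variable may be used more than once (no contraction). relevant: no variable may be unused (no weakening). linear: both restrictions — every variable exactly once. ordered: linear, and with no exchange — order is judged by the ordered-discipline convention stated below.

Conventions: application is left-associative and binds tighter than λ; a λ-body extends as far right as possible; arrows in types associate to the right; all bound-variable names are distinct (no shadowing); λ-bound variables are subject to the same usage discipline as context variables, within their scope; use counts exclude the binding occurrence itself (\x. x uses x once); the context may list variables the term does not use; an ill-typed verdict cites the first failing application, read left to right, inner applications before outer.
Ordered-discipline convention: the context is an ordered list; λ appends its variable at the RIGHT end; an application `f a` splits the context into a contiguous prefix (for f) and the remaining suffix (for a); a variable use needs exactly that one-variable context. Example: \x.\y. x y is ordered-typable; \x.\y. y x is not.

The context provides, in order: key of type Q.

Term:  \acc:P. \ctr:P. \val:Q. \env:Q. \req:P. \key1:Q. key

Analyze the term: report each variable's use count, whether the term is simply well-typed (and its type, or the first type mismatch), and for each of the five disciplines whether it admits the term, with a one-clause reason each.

counts: key: 1; acc [bound]: 0; ctr [bound]: 0; val [bound]: 0; env [bound]: 0; req [bound]: 0; key1 [bound]: 0
left-to-right use order: key
typing: well-typed — term : P → P → Q → Q → P → Q → Q
ordered ✗ (acc, ctr, val, env, req, key1 left unused)
linear ✗ (acc, ctr, val, env, req, key1 left unused)
affine ✓ (no duplicate uses among key, acc, ctr, val, env, req, key1)
relevant ✗ (acc, ctr, val, env, req, key1 left unused)
unrestricted ✓ (type-checks (P → P → Q → Q → P → Q → Q) and nothing is barred)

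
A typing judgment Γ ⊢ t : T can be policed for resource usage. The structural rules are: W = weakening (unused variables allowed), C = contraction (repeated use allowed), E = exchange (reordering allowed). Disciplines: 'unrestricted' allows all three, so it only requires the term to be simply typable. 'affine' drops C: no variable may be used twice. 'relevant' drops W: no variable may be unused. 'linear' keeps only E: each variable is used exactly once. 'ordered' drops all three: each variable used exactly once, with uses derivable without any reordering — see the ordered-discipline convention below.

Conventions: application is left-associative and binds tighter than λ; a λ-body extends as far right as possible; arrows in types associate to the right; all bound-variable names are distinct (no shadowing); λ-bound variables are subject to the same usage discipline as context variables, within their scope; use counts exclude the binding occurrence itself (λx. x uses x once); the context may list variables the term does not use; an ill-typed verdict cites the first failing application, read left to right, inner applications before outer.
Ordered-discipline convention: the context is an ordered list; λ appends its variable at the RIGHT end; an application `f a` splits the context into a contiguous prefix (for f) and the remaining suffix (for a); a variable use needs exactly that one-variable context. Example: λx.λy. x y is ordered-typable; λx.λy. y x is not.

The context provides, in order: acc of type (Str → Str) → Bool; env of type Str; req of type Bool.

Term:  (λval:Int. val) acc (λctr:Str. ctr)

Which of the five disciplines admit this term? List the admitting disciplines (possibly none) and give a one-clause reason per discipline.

accepted by: none
counts: acc: 1; env: 0; req: 0; val (bound): 1; ctr (bound): 1
uses in reading order: val, acc, ctr
typing: ill-typed: argument of type (Str → Str) → Bool where Int is required
ordered: ✗ — not simply typable
linear: ✗ — fails simple typing
affine: ✗ — a type mismatch blocks all five
relevant: ✗ — the type mismatch rejects it
unrestricted: ✗ — not simply typable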